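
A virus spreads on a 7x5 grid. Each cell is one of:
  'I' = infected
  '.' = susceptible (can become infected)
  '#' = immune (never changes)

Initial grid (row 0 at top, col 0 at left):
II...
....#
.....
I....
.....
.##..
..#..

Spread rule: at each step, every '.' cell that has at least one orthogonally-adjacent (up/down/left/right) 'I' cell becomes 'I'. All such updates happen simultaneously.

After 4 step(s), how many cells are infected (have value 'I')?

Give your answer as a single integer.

Step 0 (initial): 3 infected
Step 1: +6 new -> 9 infected
Step 2: +6 new -> 15 infected
Step 3: +6 new -> 21 infected
Step 4: +4 new -> 25 infected

Answer: 25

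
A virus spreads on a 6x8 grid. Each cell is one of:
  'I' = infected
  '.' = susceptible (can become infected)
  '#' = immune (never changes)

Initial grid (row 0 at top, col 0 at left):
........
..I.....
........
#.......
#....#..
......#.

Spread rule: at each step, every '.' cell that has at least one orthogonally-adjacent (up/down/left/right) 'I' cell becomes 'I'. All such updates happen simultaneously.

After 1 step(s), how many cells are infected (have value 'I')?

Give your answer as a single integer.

Step 0 (initial): 1 infected
Step 1: +4 new -> 5 infected

Answer: 5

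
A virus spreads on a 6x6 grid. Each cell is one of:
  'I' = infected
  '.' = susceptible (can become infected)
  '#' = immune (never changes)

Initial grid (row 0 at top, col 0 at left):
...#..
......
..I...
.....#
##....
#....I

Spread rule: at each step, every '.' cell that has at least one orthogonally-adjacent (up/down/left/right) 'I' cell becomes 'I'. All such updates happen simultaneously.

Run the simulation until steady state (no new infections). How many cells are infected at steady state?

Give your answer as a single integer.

Step 0 (initial): 2 infected
Step 1: +6 new -> 8 infected
Step 2: +10 new -> 18 infected
Step 3: +8 new -> 26 infected
Step 4: +4 new -> 30 infected
Step 5: +1 new -> 31 infected
Step 6: +0 new -> 31 infected

Answer: 31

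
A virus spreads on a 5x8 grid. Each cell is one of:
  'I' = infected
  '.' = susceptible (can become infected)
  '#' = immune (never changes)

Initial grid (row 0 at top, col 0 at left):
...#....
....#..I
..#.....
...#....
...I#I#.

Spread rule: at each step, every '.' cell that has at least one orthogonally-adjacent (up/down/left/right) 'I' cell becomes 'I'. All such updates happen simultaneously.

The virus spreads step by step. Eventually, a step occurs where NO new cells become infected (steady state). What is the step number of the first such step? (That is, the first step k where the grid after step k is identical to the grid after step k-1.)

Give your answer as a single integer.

Answer: 8

Derivation:
Step 0 (initial): 3 infected
Step 1: +5 new -> 8 infected
Step 2: +9 new -> 17 infected
Step 3: +5 new -> 22 infected
Step 4: +4 new -> 26 infected
Step 5: +3 new -> 29 infected
Step 6: +3 new -> 32 infected
Step 7: +2 new -> 34 infected
Step 8: +0 new -> 34 infected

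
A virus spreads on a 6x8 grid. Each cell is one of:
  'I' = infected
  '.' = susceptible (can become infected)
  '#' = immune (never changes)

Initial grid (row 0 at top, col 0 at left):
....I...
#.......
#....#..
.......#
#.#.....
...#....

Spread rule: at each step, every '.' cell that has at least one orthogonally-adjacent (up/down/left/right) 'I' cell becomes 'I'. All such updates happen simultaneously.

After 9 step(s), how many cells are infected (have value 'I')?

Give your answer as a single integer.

Answer: 41

Derivation:
Step 0 (initial): 1 infected
Step 1: +3 new -> 4 infected
Step 2: +5 new -> 9 infected
Step 3: +6 new -> 15 infected
Step 4: +8 new -> 23 infected
Step 5: +7 new -> 30 infected
Step 6: +3 new -> 33 infected
Step 7: +4 new -> 37 infected
Step 8: +2 new -> 39 infected
Step 9: +2 new -> 41 infected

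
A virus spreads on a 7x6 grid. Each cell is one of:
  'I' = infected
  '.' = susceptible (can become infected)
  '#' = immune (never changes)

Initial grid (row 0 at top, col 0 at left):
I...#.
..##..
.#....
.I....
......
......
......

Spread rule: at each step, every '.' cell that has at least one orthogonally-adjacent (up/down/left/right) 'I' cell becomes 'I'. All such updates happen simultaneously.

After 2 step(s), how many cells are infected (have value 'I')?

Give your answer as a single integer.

Step 0 (initial): 2 infected
Step 1: +5 new -> 7 infected
Step 2: +8 new -> 15 infected

Answer: 15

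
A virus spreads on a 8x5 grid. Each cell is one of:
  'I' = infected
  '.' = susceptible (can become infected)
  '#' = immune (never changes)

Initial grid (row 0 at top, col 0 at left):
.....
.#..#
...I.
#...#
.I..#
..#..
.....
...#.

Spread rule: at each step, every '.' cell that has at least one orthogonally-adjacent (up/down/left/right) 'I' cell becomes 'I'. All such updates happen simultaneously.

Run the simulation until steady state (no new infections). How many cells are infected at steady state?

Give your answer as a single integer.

Answer: 33

Derivation:
Step 0 (initial): 2 infected
Step 1: +8 new -> 10 infected
Step 2: +7 new -> 17 infected
Step 3: +7 new -> 24 infected
Step 4: +6 new -> 30 infected
Step 5: +2 new -> 32 infected
Step 6: +1 new -> 33 infected
Step 7: +0 new -> 33 infected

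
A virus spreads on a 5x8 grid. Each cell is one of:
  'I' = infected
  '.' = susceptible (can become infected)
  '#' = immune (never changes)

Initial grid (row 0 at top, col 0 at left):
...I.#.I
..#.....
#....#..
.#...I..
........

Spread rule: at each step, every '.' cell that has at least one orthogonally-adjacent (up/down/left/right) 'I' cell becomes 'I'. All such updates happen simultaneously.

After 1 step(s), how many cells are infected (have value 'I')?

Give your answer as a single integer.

Answer: 11

Derivation:
Step 0 (initial): 3 infected
Step 1: +8 new -> 11 infected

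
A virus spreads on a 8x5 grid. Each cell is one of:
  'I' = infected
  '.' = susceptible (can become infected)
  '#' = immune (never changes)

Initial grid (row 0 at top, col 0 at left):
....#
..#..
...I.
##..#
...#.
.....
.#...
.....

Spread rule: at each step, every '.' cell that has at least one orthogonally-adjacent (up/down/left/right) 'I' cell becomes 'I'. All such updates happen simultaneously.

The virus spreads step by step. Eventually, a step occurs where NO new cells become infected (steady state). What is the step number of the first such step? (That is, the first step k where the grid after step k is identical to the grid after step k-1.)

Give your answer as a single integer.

Step 0 (initial): 1 infected
Step 1: +4 new -> 5 infected
Step 2: +4 new -> 9 infected
Step 3: +4 new -> 13 infected
Step 4: +4 new -> 17 infected
Step 5: +5 new -> 22 infected
Step 6: +4 new -> 26 infected
Step 7: +5 new -> 31 infected
Step 8: +2 new -> 33 infected
Step 9: +0 new -> 33 infected

Answer: 9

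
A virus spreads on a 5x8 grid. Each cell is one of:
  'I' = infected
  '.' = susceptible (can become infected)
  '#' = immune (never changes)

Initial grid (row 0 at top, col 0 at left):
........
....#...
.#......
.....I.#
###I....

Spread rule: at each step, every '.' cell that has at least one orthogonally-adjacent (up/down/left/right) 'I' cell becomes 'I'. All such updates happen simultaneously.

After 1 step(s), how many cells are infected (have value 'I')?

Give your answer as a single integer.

Answer: 8

Derivation:
Step 0 (initial): 2 infected
Step 1: +6 new -> 8 infected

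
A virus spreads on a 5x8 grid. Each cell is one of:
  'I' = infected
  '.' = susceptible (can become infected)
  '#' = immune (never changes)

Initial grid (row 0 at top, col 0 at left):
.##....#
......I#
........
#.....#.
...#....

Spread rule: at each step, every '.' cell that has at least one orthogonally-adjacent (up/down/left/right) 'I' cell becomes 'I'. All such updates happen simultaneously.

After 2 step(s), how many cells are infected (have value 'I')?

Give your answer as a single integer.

Answer: 8

Derivation:
Step 0 (initial): 1 infected
Step 1: +3 new -> 4 infected
Step 2: +4 new -> 8 infected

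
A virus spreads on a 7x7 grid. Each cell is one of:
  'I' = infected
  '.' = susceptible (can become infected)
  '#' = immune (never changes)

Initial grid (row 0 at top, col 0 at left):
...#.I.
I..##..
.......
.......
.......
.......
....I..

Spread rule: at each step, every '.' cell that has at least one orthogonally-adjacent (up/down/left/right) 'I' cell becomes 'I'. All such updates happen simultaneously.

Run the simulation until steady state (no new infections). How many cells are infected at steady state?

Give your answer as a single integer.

Step 0 (initial): 3 infected
Step 1: +9 new -> 12 infected
Step 2: +11 new -> 23 infected
Step 3: +13 new -> 36 infected
Step 4: +10 new -> 46 infected
Step 5: +0 new -> 46 infected

Answer: 46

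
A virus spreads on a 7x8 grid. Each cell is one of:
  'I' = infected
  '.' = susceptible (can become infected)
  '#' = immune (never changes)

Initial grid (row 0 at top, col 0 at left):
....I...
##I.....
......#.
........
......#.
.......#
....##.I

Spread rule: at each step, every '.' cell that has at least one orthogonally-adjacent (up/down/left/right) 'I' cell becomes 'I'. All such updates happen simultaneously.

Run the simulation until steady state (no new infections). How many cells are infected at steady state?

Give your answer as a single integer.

Step 0 (initial): 3 infected
Step 1: +7 new -> 10 infected
Step 2: +8 new -> 18 infected
Step 3: +10 new -> 28 infected
Step 4: +9 new -> 37 infected
Step 5: +6 new -> 43 infected
Step 6: +4 new -> 47 infected
Step 7: +2 new -> 49 infected
Step 8: +0 new -> 49 infected

Answer: 49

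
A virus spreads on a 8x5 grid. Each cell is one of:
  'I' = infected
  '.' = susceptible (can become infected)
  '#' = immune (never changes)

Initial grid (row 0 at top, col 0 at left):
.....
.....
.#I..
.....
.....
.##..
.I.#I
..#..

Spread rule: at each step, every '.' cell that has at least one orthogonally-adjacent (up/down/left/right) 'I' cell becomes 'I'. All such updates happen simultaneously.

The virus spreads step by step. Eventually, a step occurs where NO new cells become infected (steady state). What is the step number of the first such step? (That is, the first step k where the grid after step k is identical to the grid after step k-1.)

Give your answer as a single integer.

Answer: 5

Derivation:
Step 0 (initial): 3 infected
Step 1: +8 new -> 11 infected
Step 2: +12 new -> 23 infected
Step 3: +9 new -> 32 infected
Step 4: +3 new -> 35 infected
Step 5: +0 new -> 35 infected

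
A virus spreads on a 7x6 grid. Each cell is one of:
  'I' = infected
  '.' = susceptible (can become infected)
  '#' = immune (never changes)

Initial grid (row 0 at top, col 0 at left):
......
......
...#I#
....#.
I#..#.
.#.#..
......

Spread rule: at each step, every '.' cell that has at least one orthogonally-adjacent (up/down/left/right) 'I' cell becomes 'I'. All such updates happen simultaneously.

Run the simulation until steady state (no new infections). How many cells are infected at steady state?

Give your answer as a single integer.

Step 0 (initial): 2 infected
Step 1: +3 new -> 5 infected
Step 2: +6 new -> 11 infected
Step 3: +7 new -> 18 infected
Step 4: +7 new -> 25 infected
Step 5: +4 new -> 29 infected
Step 6: +1 new -> 30 infected
Step 7: +2 new -> 32 infected
Step 8: +1 new -> 33 infected
Step 9: +1 new -> 34 infected
Step 10: +1 new -> 35 infected
Step 11: +0 new -> 35 infected

Answer: 35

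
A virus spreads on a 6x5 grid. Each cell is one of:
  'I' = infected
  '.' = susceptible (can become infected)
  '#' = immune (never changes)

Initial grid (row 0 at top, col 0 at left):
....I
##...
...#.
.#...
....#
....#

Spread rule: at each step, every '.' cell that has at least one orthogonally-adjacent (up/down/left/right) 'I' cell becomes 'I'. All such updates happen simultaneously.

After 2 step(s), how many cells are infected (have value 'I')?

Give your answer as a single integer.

Answer: 6

Derivation:
Step 0 (initial): 1 infected
Step 1: +2 new -> 3 infected
Step 2: +3 new -> 6 infected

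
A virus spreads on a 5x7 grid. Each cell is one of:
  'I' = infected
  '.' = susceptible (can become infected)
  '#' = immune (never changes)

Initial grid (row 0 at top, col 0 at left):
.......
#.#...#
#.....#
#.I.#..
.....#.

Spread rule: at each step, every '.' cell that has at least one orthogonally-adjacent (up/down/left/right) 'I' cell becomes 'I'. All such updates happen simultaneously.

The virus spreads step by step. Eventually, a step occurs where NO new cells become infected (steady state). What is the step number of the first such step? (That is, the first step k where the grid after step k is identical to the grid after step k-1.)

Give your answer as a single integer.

Step 0 (initial): 1 infected
Step 1: +4 new -> 5 infected
Step 2: +4 new -> 9 infected
Step 3: +5 new -> 14 infected
Step 4: +4 new -> 18 infected
Step 5: +5 new -> 23 infected
Step 6: +2 new -> 25 infected
Step 7: +2 new -> 27 infected
Step 8: +0 new -> 27 infected

Answer: 8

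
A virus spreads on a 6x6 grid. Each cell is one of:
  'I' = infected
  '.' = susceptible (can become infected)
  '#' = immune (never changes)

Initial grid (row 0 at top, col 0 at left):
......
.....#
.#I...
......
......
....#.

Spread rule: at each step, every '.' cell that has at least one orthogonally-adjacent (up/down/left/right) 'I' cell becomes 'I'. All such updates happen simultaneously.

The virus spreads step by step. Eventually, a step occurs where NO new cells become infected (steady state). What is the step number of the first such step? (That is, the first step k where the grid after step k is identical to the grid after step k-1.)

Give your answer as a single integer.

Answer: 7

Derivation:
Step 0 (initial): 1 infected
Step 1: +3 new -> 4 infected
Step 2: +7 new -> 11 infected
Step 3: +10 new -> 21 infected
Step 4: +8 new -> 29 infected
Step 5: +3 new -> 32 infected
Step 6: +1 new -> 33 infected
Step 7: +0 new -> 33 infected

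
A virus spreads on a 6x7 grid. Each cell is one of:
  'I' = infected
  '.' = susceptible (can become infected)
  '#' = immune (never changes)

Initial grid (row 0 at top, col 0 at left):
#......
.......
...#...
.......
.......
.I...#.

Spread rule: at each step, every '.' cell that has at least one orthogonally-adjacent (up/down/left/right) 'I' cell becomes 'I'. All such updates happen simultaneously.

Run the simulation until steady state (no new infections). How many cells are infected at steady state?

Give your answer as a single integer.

Answer: 39

Derivation:
Step 0 (initial): 1 infected
Step 1: +3 new -> 4 infected
Step 2: +4 new -> 8 infected
Step 3: +5 new -> 13 infected
Step 4: +5 new -> 18 infected
Step 5: +5 new -> 23 infected
Step 6: +5 new -> 28 infected
Step 7: +5 new -> 33 infected
Step 8: +3 new -> 36 infected
Step 9: +2 new -> 38 infected
Step 10: +1 new -> 39 infected
Step 11: +0 new -> 39 infected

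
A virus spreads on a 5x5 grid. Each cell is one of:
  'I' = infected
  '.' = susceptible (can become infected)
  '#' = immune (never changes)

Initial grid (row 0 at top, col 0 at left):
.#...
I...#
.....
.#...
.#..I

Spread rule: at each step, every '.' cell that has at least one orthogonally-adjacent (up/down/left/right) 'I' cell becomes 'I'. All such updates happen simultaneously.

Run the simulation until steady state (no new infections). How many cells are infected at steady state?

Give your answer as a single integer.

Answer: 21

Derivation:
Step 0 (initial): 2 infected
Step 1: +5 new -> 7 infected
Step 2: +6 new -> 13 infected
Step 3: +6 new -> 19 infected
Step 4: +1 new -> 20 infected
Step 5: +1 new -> 21 infected
Step 6: +0 new -> 21 infected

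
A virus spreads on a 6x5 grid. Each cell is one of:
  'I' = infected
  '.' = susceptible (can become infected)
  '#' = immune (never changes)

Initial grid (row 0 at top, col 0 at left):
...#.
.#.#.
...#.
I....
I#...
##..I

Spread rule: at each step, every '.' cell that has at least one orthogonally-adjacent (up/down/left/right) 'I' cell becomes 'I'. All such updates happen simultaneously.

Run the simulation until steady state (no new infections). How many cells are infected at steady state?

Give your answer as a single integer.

Answer: 23

Derivation:
Step 0 (initial): 3 infected
Step 1: +4 new -> 7 infected
Step 2: +6 new -> 13 infected
Step 3: +5 new -> 18 infected
Step 4: +3 new -> 21 infected
Step 5: +2 new -> 23 infected
Step 6: +0 new -> 23 infected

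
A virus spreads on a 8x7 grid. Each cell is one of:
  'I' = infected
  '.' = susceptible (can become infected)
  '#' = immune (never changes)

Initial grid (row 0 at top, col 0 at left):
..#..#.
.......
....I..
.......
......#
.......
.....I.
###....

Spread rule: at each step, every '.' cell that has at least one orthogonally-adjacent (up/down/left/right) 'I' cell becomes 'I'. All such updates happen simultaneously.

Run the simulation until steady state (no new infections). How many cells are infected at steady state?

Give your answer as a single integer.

Step 0 (initial): 2 infected
Step 1: +8 new -> 10 infected
Step 2: +14 new -> 24 infected
Step 3: +10 new -> 34 infected
Step 4: +7 new -> 41 infected
Step 5: +6 new -> 47 infected
Step 6: +3 new -> 50 infected
Step 7: +0 new -> 50 infected

Answer: 50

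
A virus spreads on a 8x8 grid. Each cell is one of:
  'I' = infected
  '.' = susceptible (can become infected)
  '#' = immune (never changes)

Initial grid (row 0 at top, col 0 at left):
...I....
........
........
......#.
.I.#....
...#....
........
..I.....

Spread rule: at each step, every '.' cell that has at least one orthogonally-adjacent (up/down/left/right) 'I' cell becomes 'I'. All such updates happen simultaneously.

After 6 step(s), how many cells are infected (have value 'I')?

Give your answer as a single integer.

Answer: 57

Derivation:
Step 0 (initial): 3 infected
Step 1: +10 new -> 13 infected
Step 2: +14 new -> 27 infected
Step 3: +11 new -> 38 infected
Step 4: +8 new -> 46 infected
Step 5: +7 new -> 53 infected
Step 6: +4 new -> 57 infected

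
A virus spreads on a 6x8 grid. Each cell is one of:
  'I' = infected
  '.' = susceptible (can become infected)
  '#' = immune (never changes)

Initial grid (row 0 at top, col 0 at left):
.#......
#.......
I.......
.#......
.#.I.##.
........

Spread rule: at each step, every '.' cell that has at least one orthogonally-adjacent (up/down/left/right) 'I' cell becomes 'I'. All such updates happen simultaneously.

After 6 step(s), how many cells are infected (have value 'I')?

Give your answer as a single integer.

Step 0 (initial): 2 infected
Step 1: +6 new -> 8 infected
Step 2: +8 new -> 16 infected
Step 3: +7 new -> 23 infected
Step 4: +6 new -> 29 infected
Step 5: +5 new -> 34 infected
Step 6: +4 new -> 38 infected

Answer: 38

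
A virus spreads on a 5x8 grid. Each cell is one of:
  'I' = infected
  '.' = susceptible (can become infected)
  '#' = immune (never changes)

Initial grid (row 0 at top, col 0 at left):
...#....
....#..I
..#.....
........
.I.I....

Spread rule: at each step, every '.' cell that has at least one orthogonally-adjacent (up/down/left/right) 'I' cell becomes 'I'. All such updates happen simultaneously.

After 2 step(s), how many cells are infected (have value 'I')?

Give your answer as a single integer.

Step 0 (initial): 3 infected
Step 1: +8 new -> 11 infected
Step 2: +10 new -> 21 infected

Answer: 21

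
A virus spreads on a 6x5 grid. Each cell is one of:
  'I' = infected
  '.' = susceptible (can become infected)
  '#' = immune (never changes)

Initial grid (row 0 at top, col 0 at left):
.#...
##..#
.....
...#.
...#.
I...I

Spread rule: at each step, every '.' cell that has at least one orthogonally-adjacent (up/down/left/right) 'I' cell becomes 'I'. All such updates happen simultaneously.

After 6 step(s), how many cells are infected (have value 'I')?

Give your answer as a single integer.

Answer: 21

Derivation:
Step 0 (initial): 2 infected
Step 1: +4 new -> 6 infected
Step 2: +4 new -> 10 infected
Step 3: +4 new -> 14 infected
Step 4: +3 new -> 17 infected
Step 5: +2 new -> 19 infected
Step 6: +2 new -> 21 infected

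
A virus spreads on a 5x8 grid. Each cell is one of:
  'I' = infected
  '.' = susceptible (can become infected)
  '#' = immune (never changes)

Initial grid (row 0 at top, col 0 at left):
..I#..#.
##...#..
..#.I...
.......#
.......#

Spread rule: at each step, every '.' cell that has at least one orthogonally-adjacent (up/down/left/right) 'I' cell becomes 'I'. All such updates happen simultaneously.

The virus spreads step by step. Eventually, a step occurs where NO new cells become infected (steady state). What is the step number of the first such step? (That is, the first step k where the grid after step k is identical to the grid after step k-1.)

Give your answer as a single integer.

Answer: 7

Derivation:
Step 0 (initial): 2 infected
Step 1: +6 new -> 8 infected
Step 2: +7 new -> 15 infected
Step 3: +7 new -> 22 infected
Step 4: +4 new -> 26 infected
Step 5: +4 new -> 30 infected
Step 6: +2 new -> 32 infected
Step 7: +0 new -> 32 infected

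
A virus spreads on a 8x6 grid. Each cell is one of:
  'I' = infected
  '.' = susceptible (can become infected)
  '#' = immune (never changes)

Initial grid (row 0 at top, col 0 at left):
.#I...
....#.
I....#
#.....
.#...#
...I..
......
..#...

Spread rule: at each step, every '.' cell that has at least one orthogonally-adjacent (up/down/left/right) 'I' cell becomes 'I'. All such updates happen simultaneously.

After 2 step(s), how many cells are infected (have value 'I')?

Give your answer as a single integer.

Step 0 (initial): 3 infected
Step 1: +8 new -> 11 infected
Step 2: +14 new -> 25 infected

Answer: 25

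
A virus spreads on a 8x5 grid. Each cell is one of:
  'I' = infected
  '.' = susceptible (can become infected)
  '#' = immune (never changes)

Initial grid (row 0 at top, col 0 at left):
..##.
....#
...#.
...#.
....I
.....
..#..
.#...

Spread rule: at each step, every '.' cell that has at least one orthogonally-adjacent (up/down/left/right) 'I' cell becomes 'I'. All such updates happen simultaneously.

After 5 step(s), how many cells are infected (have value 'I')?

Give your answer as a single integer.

Step 0 (initial): 1 infected
Step 1: +3 new -> 4 infected
Step 2: +4 new -> 8 infected
Step 3: +5 new -> 13 infected
Step 4: +5 new -> 18 infected
Step 5: +6 new -> 24 infected

Answer: 24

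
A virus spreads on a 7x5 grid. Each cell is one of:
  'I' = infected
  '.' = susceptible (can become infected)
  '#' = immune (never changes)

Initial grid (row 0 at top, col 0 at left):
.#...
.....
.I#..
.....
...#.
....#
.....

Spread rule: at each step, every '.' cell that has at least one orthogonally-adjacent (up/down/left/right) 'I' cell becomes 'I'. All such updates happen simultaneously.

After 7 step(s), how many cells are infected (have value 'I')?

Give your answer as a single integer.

Step 0 (initial): 1 infected
Step 1: +3 new -> 4 infected
Step 2: +5 new -> 9 infected
Step 3: +7 new -> 16 infected
Step 4: +7 new -> 23 infected
Step 5: +6 new -> 29 infected
Step 6: +1 new -> 30 infected
Step 7: +1 new -> 31 infected

Answer: 31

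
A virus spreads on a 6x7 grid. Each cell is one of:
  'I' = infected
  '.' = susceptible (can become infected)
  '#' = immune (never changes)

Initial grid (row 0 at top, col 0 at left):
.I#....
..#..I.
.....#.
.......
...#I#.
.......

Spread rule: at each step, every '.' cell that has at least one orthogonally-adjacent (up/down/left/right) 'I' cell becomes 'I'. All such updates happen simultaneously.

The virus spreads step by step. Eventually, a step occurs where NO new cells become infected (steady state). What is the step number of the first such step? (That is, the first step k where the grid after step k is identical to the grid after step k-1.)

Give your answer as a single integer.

Step 0 (initial): 3 infected
Step 1: +7 new -> 10 infected
Step 2: +11 new -> 21 infected
Step 3: +9 new -> 30 infected
Step 4: +5 new -> 35 infected
Step 5: +2 new -> 37 infected
Step 6: +0 new -> 37 infected

Answer: 6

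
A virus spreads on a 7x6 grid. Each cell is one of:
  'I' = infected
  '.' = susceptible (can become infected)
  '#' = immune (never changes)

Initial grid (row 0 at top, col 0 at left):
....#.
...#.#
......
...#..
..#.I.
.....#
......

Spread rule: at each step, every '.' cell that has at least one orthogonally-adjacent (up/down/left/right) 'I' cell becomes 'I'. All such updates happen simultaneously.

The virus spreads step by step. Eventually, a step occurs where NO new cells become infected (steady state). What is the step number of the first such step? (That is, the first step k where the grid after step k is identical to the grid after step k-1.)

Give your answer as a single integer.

Step 0 (initial): 1 infected
Step 1: +4 new -> 5 infected
Step 2: +4 new -> 9 infected
Step 3: +6 new -> 15 infected
Step 4: +3 new -> 18 infected
Step 5: +6 new -> 24 infected
Step 6: +6 new -> 30 infected
Step 7: +4 new -> 34 infected
Step 8: +1 new -> 35 infected
Step 9: +0 new -> 35 infected

Answer: 9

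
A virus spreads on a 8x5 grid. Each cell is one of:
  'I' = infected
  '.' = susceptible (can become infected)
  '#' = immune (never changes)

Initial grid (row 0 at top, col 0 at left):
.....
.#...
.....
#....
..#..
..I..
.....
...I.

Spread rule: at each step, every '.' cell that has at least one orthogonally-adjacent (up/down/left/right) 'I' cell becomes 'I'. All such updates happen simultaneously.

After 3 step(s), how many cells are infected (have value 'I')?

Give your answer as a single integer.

Answer: 21

Derivation:
Step 0 (initial): 2 infected
Step 1: +6 new -> 8 infected
Step 2: +7 new -> 15 infected
Step 3: +6 new -> 21 infected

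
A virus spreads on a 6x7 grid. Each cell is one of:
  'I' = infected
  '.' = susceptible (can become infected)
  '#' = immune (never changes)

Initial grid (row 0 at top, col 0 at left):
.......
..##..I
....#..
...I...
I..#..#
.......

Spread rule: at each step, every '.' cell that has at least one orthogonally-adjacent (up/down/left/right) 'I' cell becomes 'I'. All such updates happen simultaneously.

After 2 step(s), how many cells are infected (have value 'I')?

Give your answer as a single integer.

Step 0 (initial): 3 infected
Step 1: +9 new -> 12 infected
Step 2: +11 new -> 23 infected

Answer: 23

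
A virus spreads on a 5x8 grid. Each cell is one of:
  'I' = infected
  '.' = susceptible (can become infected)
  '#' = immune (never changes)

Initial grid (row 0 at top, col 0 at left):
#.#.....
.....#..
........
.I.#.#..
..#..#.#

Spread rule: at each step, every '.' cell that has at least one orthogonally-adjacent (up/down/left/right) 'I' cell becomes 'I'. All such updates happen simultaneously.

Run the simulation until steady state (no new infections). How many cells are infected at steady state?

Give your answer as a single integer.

Answer: 32

Derivation:
Step 0 (initial): 1 infected
Step 1: +4 new -> 5 infected
Step 2: +4 new -> 9 infected
Step 3: +4 new -> 13 infected
Step 4: +2 new -> 15 infected
Step 5: +4 new -> 19 infected
Step 6: +3 new -> 22 infected
Step 7: +5 new -> 27 infected
Step 8: +4 new -> 31 infected
Step 9: +1 new -> 32 infected
Step 10: +0 new -> 32 infected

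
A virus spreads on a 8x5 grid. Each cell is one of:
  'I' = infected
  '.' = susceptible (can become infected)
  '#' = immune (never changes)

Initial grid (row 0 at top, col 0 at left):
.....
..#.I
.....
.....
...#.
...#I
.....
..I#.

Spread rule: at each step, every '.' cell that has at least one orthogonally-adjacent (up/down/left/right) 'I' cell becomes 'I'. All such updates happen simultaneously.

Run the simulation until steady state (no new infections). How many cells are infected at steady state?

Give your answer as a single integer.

Step 0 (initial): 3 infected
Step 1: +7 new -> 10 infected
Step 2: +8 new -> 18 infected
Step 3: +6 new -> 24 infected
Step 4: +5 new -> 29 infected
Step 5: +5 new -> 34 infected
Step 6: +2 new -> 36 infected
Step 7: +0 new -> 36 infected

Answer: 36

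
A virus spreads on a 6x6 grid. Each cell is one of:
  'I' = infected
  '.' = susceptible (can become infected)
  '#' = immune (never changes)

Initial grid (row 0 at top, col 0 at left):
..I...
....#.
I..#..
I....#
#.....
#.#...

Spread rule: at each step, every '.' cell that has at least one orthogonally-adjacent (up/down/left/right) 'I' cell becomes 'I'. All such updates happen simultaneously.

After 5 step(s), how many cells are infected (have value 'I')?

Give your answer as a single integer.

Answer: 27

Derivation:
Step 0 (initial): 3 infected
Step 1: +6 new -> 9 infected
Step 2: +7 new -> 16 infected
Step 3: +4 new -> 20 infected
Step 4: +3 new -> 23 infected
Step 5: +4 new -> 27 infected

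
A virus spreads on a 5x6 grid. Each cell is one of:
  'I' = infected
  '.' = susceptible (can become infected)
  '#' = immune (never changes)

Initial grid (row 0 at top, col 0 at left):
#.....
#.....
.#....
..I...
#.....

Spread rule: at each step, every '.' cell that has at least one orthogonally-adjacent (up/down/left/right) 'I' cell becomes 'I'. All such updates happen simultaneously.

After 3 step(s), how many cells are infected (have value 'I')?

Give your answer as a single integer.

Step 0 (initial): 1 infected
Step 1: +4 new -> 5 infected
Step 2: +6 new -> 11 infected
Step 3: +7 new -> 18 infected

Answer: 18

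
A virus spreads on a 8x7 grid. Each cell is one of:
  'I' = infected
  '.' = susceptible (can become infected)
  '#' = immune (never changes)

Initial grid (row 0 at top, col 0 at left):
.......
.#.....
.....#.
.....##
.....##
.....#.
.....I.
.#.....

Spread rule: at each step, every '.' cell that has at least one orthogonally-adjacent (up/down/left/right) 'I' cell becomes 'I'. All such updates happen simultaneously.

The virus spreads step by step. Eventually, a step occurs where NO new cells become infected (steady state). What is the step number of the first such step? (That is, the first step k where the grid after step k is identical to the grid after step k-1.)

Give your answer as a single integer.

Step 0 (initial): 1 infected
Step 1: +3 new -> 4 infected
Step 2: +5 new -> 9 infected
Step 3: +4 new -> 13 infected
Step 4: +5 new -> 18 infected
Step 5: +5 new -> 23 infected
Step 6: +6 new -> 29 infected
Step 7: +6 new -> 35 infected
Step 8: +6 new -> 41 infected
Step 9: +4 new -> 45 infected
Step 10: +2 new -> 47 infected
Step 11: +1 new -> 48 infected
Step 12: +0 new -> 48 infected

Answer: 12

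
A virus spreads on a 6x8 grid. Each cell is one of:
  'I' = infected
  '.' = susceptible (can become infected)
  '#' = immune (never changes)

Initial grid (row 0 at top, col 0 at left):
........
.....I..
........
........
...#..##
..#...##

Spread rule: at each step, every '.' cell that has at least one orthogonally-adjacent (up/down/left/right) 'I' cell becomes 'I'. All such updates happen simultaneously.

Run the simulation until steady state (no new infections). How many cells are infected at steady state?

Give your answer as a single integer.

Answer: 42

Derivation:
Step 0 (initial): 1 infected
Step 1: +4 new -> 5 infected
Step 2: +7 new -> 12 infected
Step 3: +8 new -> 20 infected
Step 4: +7 new -> 27 infected
Step 5: +5 new -> 32 infected
Step 6: +5 new -> 37 infected
Step 7: +2 new -> 39 infected
Step 8: +2 new -> 41 infected
Step 9: +1 new -> 42 infected
Step 10: +0 new -> 42 infected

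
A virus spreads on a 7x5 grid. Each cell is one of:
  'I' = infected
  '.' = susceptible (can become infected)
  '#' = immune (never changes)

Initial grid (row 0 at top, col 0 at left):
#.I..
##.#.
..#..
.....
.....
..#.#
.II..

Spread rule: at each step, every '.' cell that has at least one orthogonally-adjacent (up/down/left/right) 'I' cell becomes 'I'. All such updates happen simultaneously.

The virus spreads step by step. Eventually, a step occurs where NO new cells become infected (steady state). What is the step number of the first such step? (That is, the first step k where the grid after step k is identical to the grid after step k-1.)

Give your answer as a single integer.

Answer: 6

Derivation:
Step 0 (initial): 3 infected
Step 1: +6 new -> 9 infected
Step 2: +5 new -> 14 infected
Step 3: +5 new -> 19 infected
Step 4: +6 new -> 25 infected
Step 5: +3 new -> 28 infected
Step 6: +0 new -> 28 infected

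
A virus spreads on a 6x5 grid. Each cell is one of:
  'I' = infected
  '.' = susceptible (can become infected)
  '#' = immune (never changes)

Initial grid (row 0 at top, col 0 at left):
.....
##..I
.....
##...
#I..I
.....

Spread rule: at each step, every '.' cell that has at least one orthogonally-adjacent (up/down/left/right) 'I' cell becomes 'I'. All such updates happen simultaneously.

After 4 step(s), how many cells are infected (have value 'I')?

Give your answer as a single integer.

Step 0 (initial): 3 infected
Step 1: +8 new -> 11 infected
Step 2: +8 new -> 19 infected
Step 3: +2 new -> 21 infected
Step 4: +2 new -> 23 infected

Answer: 23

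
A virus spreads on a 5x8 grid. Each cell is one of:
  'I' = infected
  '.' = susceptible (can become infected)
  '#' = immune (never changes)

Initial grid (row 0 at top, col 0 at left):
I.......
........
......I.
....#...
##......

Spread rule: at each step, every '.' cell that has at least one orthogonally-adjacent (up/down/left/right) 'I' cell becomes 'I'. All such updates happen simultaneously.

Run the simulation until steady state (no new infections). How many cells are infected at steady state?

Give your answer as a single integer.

Answer: 37

Derivation:
Step 0 (initial): 2 infected
Step 1: +6 new -> 8 infected
Step 2: +10 new -> 18 infected
Step 3: +10 new -> 28 infected
Step 4: +6 new -> 34 infected
Step 5: +2 new -> 36 infected
Step 6: +1 new -> 37 infected
Step 7: +0 new -> 37 infected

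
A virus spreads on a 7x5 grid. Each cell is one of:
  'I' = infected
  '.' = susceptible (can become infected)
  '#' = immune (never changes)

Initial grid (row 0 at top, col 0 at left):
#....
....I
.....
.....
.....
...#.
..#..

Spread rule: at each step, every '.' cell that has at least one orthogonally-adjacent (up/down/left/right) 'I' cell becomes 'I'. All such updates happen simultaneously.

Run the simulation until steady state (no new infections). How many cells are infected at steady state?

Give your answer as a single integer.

Step 0 (initial): 1 infected
Step 1: +3 new -> 4 infected
Step 2: +4 new -> 8 infected
Step 3: +5 new -> 13 infected
Step 4: +6 new -> 19 infected
Step 5: +4 new -> 23 infected
Step 6: +4 new -> 27 infected
Step 7: +2 new -> 29 infected
Step 8: +2 new -> 31 infected
Step 9: +1 new -> 32 infected
Step 10: +0 new -> 32 infected

Answer: 32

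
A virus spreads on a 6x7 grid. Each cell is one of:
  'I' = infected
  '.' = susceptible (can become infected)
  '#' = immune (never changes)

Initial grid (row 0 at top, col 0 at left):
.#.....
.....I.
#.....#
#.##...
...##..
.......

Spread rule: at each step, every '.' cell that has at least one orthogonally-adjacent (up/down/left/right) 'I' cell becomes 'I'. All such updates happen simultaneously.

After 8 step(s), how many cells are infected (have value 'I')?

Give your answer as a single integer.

Step 0 (initial): 1 infected
Step 1: +4 new -> 5 infected
Step 2: +5 new -> 10 infected
Step 3: +6 new -> 16 infected
Step 4: +5 new -> 21 infected
Step 5: +4 new -> 25 infected
Step 6: +3 new -> 28 infected
Step 7: +2 new -> 30 infected
Step 8: +3 new -> 33 infected

Answer: 33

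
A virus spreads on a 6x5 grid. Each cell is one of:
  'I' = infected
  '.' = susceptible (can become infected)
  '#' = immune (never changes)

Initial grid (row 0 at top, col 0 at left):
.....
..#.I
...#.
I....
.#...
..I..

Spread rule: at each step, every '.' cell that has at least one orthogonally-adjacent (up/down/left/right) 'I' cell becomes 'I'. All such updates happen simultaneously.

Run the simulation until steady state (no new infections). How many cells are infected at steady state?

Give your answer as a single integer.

Answer: 27

Derivation:
Step 0 (initial): 3 infected
Step 1: +9 new -> 12 infected
Step 2: +8 new -> 20 infected
Step 3: +6 new -> 26 infected
Step 4: +1 new -> 27 infected
Step 5: +0 new -> 27 infected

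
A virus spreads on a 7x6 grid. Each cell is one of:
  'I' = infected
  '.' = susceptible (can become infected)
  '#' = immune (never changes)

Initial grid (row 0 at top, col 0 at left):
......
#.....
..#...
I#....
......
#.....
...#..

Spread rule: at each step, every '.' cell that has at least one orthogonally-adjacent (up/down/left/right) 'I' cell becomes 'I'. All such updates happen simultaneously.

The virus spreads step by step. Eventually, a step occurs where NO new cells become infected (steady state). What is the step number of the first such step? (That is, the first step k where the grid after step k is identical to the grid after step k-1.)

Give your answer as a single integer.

Step 0 (initial): 1 infected
Step 1: +2 new -> 3 infected
Step 2: +2 new -> 5 infected
Step 3: +3 new -> 8 infected
Step 4: +6 new -> 14 infected
Step 5: +8 new -> 22 infected
Step 6: +6 new -> 28 infected
Step 7: +6 new -> 34 infected
Step 8: +3 new -> 37 infected
Step 9: +0 new -> 37 infected

Answer: 9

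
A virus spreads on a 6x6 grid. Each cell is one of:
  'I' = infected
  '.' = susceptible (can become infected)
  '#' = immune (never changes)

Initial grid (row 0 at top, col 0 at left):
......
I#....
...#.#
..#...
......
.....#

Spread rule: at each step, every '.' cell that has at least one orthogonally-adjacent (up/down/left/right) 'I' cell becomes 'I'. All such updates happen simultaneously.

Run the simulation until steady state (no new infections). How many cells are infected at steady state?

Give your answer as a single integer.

Answer: 31

Derivation:
Step 0 (initial): 1 infected
Step 1: +2 new -> 3 infected
Step 2: +3 new -> 6 infected
Step 3: +4 new -> 10 infected
Step 4: +4 new -> 14 infected
Step 5: +4 new -> 18 infected
Step 6: +4 new -> 22 infected
Step 7: +5 new -> 27 infected
Step 8: +3 new -> 30 infected
Step 9: +1 new -> 31 infected
Step 10: +0 new -> 31 infected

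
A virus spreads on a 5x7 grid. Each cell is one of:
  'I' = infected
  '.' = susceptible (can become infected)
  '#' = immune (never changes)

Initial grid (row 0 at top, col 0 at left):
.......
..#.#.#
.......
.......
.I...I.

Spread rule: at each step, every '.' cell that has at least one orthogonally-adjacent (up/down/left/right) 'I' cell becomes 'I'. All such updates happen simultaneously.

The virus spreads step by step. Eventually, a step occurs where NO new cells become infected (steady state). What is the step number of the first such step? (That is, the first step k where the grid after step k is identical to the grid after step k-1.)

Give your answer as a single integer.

Answer: 7

Derivation:
Step 0 (initial): 2 infected
Step 1: +6 new -> 8 infected
Step 2: +7 new -> 15 infected
Step 3: +7 new -> 22 infected
Step 4: +4 new -> 26 infected
Step 5: +5 new -> 31 infected
Step 6: +1 new -> 32 infected
Step 7: +0 new -> 32 infected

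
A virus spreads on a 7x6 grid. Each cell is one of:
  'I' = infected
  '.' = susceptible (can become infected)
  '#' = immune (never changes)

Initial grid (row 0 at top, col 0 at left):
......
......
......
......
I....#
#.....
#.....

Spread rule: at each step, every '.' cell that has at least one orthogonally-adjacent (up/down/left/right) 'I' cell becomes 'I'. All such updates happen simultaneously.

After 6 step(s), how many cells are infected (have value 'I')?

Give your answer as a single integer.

Step 0 (initial): 1 infected
Step 1: +2 new -> 3 infected
Step 2: +4 new -> 7 infected
Step 3: +6 new -> 13 infected
Step 4: +7 new -> 20 infected
Step 5: +6 new -> 26 infected
Step 6: +6 new -> 32 infected

Answer: 32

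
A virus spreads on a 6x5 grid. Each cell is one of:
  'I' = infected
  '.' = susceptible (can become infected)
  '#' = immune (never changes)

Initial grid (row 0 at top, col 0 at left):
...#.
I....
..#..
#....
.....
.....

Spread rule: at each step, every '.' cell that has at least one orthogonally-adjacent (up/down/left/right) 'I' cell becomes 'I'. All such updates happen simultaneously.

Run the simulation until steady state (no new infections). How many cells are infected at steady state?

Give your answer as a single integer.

Step 0 (initial): 1 infected
Step 1: +3 new -> 4 infected
Step 2: +3 new -> 7 infected
Step 3: +3 new -> 10 infected
Step 4: +4 new -> 14 infected
Step 5: +6 new -> 20 infected
Step 6: +4 new -> 24 infected
Step 7: +2 new -> 26 infected
Step 8: +1 new -> 27 infected
Step 9: +0 new -> 27 infected

Answer: 27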